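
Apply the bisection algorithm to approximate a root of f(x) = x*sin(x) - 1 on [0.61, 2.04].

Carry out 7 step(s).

f(x) = x*sin(x) - 1
Initial interval: [0.61, 2.04]

Iteration 1:
  c_1 = (0.610000 + 2.040000)/2 = 1.325000
  f(c_1) = f(1.325000) = 0.285176
  f(a) × f(c) < 0, new interval: [0.610000, 1.325000]
Iteration 2:
  c_2 = (0.610000 + 1.325000)/2 = 0.967500
  f(c_2) = f(0.967500) = -0.203293
  f(a) × f(c) ≥ 0, new interval: [0.967500, 1.325000]
Iteration 3:
  c_3 = (0.967500 + 1.325000)/2 = 1.146250
  f(c_3) = f(1.146250) = 0.044492
  f(a) × f(c) < 0, new interval: [0.967500, 1.146250]
Iteration 4:
  c_4 = (0.967500 + 1.146250)/2 = 1.056875
  f(c_4) = f(1.056875) = -0.079648
  f(a) × f(c) ≥ 0, new interval: [1.056875, 1.146250]
Iteration 5:
  c_5 = (1.056875 + 1.146250)/2 = 1.101562
  f(c_5) = f(1.101562) = -0.017500
  f(a) × f(c) ≥ 0, new interval: [1.101562, 1.146250]
Iteration 6:
  c_6 = (1.101562 + 1.146250)/2 = 1.123906
  f(c_6) = f(1.123906) = 0.013534
  f(a) × f(c) < 0, new interval: [1.101562, 1.123906]
Iteration 7:
  c_7 = (1.101562 + 1.123906)/2 = 1.112734
  f(c_7) = f(1.112734) = -0.001976
  f(a) × f(c) ≥ 0, new interval: [1.112734, 1.123906]

After 7 iteration(s), the approximation is c_7 = 1.112734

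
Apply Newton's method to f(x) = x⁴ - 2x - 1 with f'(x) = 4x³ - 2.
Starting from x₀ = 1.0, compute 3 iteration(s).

f(x) = x⁴ - 2x - 1
f'(x) = 4x³ - 2
x₀ = 1.0

Newton-Raphson formula: x_{n+1} = x_n - f(x_n)/f'(x_n)

Iteration 1:
  f(1.000000) = -2.000000
  f'(1.000000) = 2.000000
  x_1 = 1.000000 - (-2.000000)/2.000000 = 2.000000
Iteration 2:
  f(2.000000) = 11.000000
  f'(2.000000) = 30.000000
  x_2 = 2.000000 - 11.000000/30.000000 = 1.633333
Iteration 3:
  f(1.633333) = 2.850372
  f'(1.633333) = 15.429481
  x_3 = 1.633333 - 2.850372/15.429481 = 1.448598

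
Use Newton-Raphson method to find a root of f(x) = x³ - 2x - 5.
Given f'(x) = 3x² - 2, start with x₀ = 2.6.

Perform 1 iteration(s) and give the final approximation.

f(x) = x³ - 2x - 5
f'(x) = 3x² - 2
x₀ = 2.6

Newton-Raphson formula: x_{n+1} = x_n - f(x_n)/f'(x_n)

Iteration 1:
  f(2.600000) = 7.376000
  f'(2.600000) = 18.280000
  x_1 = 2.600000 - 7.376000/18.280000 = 2.196499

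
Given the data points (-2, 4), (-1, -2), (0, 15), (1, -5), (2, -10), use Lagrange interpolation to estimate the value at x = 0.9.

Lagrange interpolation formula:
P(x) = Σ yᵢ × Lᵢ(x)
where Lᵢ(x) = Π_{j≠i} (x - xⱼ)/(xᵢ - xⱼ)

L_0(0.9) = (0.9 - (-1))/(-2 - (-1)) × (0.9 - 0)/(-2 - 0) × (0.9 - 1)/(-2 - 1) × (0.9 - 2)/(-2 - 2) = 0.007837
L_1(0.9) = (0.9 - (-2))/(-1 - (-2)) × (0.9 - 0)/(-1 - 0) × (0.9 - 1)/(-1 - 1) × (0.9 - 2)/(-1 - 2) = -0.047850
L_2(0.9) = (0.9 - (-2))/(0 - (-2)) × (0.9 - (-1))/(0 - (-1)) × (0.9 - 1)/(0 - 1) × (0.9 - 2)/(0 - 2) = 0.151525
L_3(0.9) = (0.9 - (-2))/(1 - (-2)) × (0.9 - (-1))/(1 - (-1)) × (0.9 - 0)/(1 - 0) × (0.9 - 2)/(1 - 2) = 0.909150
L_4(0.9) = (0.9 - (-2))/(2 - (-2)) × (0.9 - (-1))/(2 - (-1)) × (0.9 - 0)/(2 - 0) × (0.9 - 1)/(2 - 1) = -0.020662

P(0.9) = 4×L_0(0.9) + (-2)×L_1(0.9) + 15×L_2(0.9) + (-5)×L_3(0.9) + (-10)×L_4(0.9)
P(0.9) = -1.939200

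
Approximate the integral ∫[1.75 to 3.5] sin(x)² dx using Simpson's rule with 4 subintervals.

f(x) = sin(x)²
a = 1.75, b = 3.5, n = 4
h = (b - a)/n = 0.437500

Simpson's rule: (h/3)[f(x₀) + 4f(x₁) + 2f(x₂) + ... + f(xₙ)]

x_0 = 1.7500, f(x_0) = 0.968228, coefficient = 1
x_1 = 2.1875, f(x_1) = 0.665512, coefficient = 4
x_2 = 2.6250, f(x_2) = 0.243957, coefficient = 2
x_3 = 3.0625, f(x_3) = 0.006243, coefficient = 4
x_4 = 3.5000, f(x_4) = 0.123049, coefficient = 1

I ≈ (0.437500/3) × 4.266211 = 0.622156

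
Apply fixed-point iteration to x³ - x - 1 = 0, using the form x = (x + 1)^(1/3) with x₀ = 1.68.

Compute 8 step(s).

Equation: x³ - x - 1 = 0
Fixed-point form: x = (x + 1)^(1/3)
x₀ = 1.68

x_1 = g(1.680000) = 1.389030
x_2 = g(1.389030) = 1.336823
x_3 = g(1.336823) = 1.327013
x_4 = g(1.327013) = 1.325154
x_5 = g(1.325154) = 1.324801
x_6 = g(1.324801) = 1.324734
x_7 = g(1.324734) = 1.324721
x_8 = g(1.324721) = 1.324719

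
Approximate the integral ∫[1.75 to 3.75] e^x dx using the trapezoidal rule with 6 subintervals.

f(x) = e^x
a = 1.75, b = 3.75, n = 6
h = (b - a)/n = 0.333333

Trapezoidal rule: (h/2)[f(x₀) + 2f(x₁) + 2f(x₂) + ... + f(xₙ)]

x_0 = 1.7500, f(x_0) = 5.754603, coefficient = 1
x_1 = 2.0833, f(x_1) = 8.031195, coefficient = 2
x_2 = 2.4167, f(x_2) = 11.208436, coefficient = 2
x_3 = 2.7500, f(x_3) = 15.642632, coefficient = 2
x_4 = 3.0833, f(x_4) = 21.831051, coefficient = 2
x_5 = 3.4167, f(x_5) = 30.467687, coefficient = 2
x_6 = 3.7500, f(x_6) = 42.521082, coefficient = 1

I ≈ (0.333333/2) × 222.637686 = 37.106281
Exact value: 36.766479
Error: 0.339802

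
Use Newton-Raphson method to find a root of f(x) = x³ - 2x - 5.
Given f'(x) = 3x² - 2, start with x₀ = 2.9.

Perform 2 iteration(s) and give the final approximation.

f(x) = x³ - 2x - 5
f'(x) = 3x² - 2
x₀ = 2.9

Newton-Raphson formula: x_{n+1} = x_n - f(x_n)/f'(x_n)

Iteration 1:
  f(2.900000) = 13.589000
  f'(2.900000) = 23.230000
  x_1 = 2.900000 - 13.589000/23.230000 = 2.315024
Iteration 2:
  f(2.315024) = 2.776939
  f'(2.315024) = 14.078004
  x_2 = 2.315024 - 2.776939/14.078004 = 2.117770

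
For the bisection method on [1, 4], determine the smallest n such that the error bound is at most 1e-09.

We need (b-a)/2^n ≤ 1e-09
(4 - 1)/2^n ≤ 1e-09
3/2^n ≤ 1e-09
2^n ≥ 3000000000
n ≥ log₂(3000000000) = 31.48
n ≥ 32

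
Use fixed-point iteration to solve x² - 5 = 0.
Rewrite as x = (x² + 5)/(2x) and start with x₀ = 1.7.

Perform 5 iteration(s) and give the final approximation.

Equation: x² - 5 = 0
Fixed-point form: x = (x² + 5)/(2x)
x₀ = 1.7

x_1 = g(1.700000) = 2.320588
x_2 = g(2.320588) = 2.237607
x_3 = g(2.237607) = 2.236069
x_4 = g(2.236069) = 2.236068
x_5 = g(2.236068) = 2.236068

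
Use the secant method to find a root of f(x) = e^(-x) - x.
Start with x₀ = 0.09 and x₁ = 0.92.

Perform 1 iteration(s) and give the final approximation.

f(x) = e^(-x) - x
x₀ = 0.09, x₁ = 0.92

Secant formula: x_{n+1} = x_n - f(x_n)(x_n - x_{n-1})/(f(x_n) - f(x_{n-1}))

Iteration 1:
  f(0.090000) = 0.823931
  f(0.920000) = -0.521481
  x_2 = 0.920000 - (-0.521481)×(0.920000 - 0.090000)/(-0.521481 - 0.823931)
       = 0.598292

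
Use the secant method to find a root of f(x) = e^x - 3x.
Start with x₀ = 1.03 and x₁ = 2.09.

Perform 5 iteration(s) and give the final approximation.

f(x) = e^x - 3x
x₀ = 1.03, x₁ = 2.09

Secant formula: x_{n+1} = x_n - f(x_n)(x_n - x_{n-1})/(f(x_n) - f(x_{n-1}))

Iteration 1:
  f(1.030000) = -0.288934
  f(2.090000) = 1.814915
  x_2 = 2.090000 - 1.814915×(2.090000 - 1.030000)/(1.814915 - (-0.288934))
       = 1.175576
Iteration 2:
  f(2.090000) = 1.814915
  f(1.175576) = -0.286719
  x_3 = 1.175576 - (-0.286719)×(1.175576 - 2.090000)/(-0.286719 - 1.814915)
       = 1.300328
Iteration 3:
  f(1.175576) = -0.286719
  f(1.300328) = -0.230484
  x_4 = 1.300328 - (-0.230484)×(1.300328 - 1.175576)/(-0.230484 - (-0.286719))
       = 1.811627
Iteration 4:
  f(1.300328) = -0.230484
  f(1.811627) = 0.685516
  x_5 = 1.811627 - 0.685516×(1.811627 - 1.300328)/(0.685516 - (-0.230484))
       = 1.428981
Iteration 5:
  f(1.811627) = 0.685516
  f(1.428981) = -0.112500
  x_6 = 1.428981 - (-0.112500)×(1.428981 - 1.811627)/(-0.112500 - 0.685516)
       = 1.482924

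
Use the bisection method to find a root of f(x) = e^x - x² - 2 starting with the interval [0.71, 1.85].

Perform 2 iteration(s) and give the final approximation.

f(x) = e^x - x² - 2
Initial interval: [0.71, 1.85]

Iteration 1:
  c_1 = (0.710000 + 1.850000)/2 = 1.280000
  f(c_1) = f(1.280000) = -0.041760
  f(a) × f(c) ≥ 0, new interval: [1.280000, 1.850000]
Iteration 2:
  c_2 = (1.280000 + 1.850000)/2 = 1.565000
  f(c_2) = f(1.565000) = 0.333450
  f(a) × f(c) < 0, new interval: [1.280000, 1.565000]

After 2 iteration(s), the approximation is c_2 = 1.565000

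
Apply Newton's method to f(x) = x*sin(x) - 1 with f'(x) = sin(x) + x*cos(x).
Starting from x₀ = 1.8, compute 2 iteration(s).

f(x) = x*sin(x) - 1
f'(x) = sin(x) + x*cos(x)
x₀ = 1.8

Newton-Raphson formula: x_{n+1} = x_n - f(x_n)/f'(x_n)

Iteration 1:
  f(1.800000) = 0.752926
  f'(1.800000) = 0.564884
  x_1 = 1.800000 - 0.752926/0.564884 = 0.467114
Iteration 2:
  f(0.467114) = -0.789653
  f'(0.467114) = 0.867384
  x_2 = 0.467114 - (-0.789653)/0.867384 = 1.377499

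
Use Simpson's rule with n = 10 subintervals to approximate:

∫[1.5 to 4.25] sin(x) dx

f(x) = sin(x)
a = 1.5, b = 4.25, n = 10
h = (b - a)/n = 0.275000

Simpson's rule: (h/3)[f(x₀) + 4f(x₁) + 2f(x₂) + ... + f(xₙ)]

x_0 = 1.5000, f(x_0) = 0.997495, coefficient = 1
x_1 = 1.7750, f(x_1) = 0.979223, coefficient = 4
x_2 = 2.0500, f(x_2) = 0.887362, coefficient = 2
x_3 = 2.3250, f(x_3) = 0.728817, coefficient = 4
x_4 = 2.6000, f(x_4) = 0.515501, coefficient = 2
x_5 = 2.8750, f(x_5) = 0.263446, coefficient = 4
x_6 = 3.1500, f(x_6) = -0.008407, coefficient = 2
x_7 = 3.4250, f(x_7) = -0.279629, coefficient = 4
x_8 = 3.7000, f(x_8) = -0.529836, coefficient = 2
x_9 = 3.9750, f(x_9) = -0.740227, coefficient = 4
x_10 = 4.2500, f(x_10) = -0.894989, coefficient = 1

I ≈ (0.275000/3) × 5.638268 = 0.516841
Exact value: 0.516825
Error: 0.000017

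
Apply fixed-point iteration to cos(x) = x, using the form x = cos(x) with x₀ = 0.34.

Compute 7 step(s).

Equation: cos(x) = x
Fixed-point form: x = cos(x)
x₀ = 0.34

x_1 = g(0.340000) = 0.942755
x_2 = g(0.942755) = 0.587561
x_3 = g(0.587561) = 0.832295
x_4 = g(0.832295) = 0.673180
x_5 = g(0.673180) = 0.781843
x_6 = g(0.781843) = 0.709616
x_7 = g(0.709616) = 0.758612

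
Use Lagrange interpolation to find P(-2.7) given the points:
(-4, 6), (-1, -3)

Lagrange interpolation formula:
P(x) = Σ yᵢ × Lᵢ(x)
where Lᵢ(x) = Π_{j≠i} (x - xⱼ)/(xᵢ - xⱼ)

L_0(-2.7) = (-2.7 - (-1))/(-4 - (-1)) = 0.566667
L_1(-2.7) = (-2.7 - (-4))/(-1 - (-4)) = 0.433333

P(-2.7) = 6×L_0(-2.7) + (-3)×L_1(-2.7)
P(-2.7) = 2.100000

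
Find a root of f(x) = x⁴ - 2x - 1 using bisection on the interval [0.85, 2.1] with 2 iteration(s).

f(x) = x⁴ - 2x - 1
Initial interval: [0.85, 2.1]

Iteration 1:
  c_1 = (0.850000 + 2.100000)/2 = 1.475000
  f(c_1) = f(1.475000) = 0.783344
  f(a) × f(c) < 0, new interval: [0.850000, 1.475000]
Iteration 2:
  c_2 = (0.850000 + 1.475000)/2 = 1.162500
  f(c_2) = f(1.162500) = -1.498701
  f(a) × f(c) ≥ 0, new interval: [1.162500, 1.475000]

After 2 iteration(s), the approximation is c_2 = 1.162500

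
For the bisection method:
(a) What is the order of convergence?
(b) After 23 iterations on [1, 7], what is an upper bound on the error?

(a) Bisection has linear (order 1) convergence; the error is halved each step.

(b) Error bound = (b-a)/2^n = (7 - 1)/2^{23}
    = 6/2^{23}

(a) 1 (linear); (b) error ≤ 7.15e-07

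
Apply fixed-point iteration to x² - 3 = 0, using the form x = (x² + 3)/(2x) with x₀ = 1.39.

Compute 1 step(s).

Equation: x² - 3 = 0
Fixed-point form: x = (x² + 3)/(2x)
x₀ = 1.39

x_1 = g(1.390000) = 1.774137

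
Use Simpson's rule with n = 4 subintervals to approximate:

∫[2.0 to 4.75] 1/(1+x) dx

f(x) = 1/(1+x)
a = 2.0, b = 4.75, n = 4
h = (b - a)/n = 0.687500

Simpson's rule: (h/3)[f(x₀) + 4f(x₁) + 2f(x₂) + ... + f(xₙ)]

x_0 = 2.0000, f(x_0) = 0.333333, coefficient = 1
x_1 = 2.6875, f(x_1) = 0.271186, coefficient = 4
x_2 = 3.3750, f(x_2) = 0.228571, coefficient = 2
x_3 = 4.0625, f(x_3) = 0.197531, coefficient = 4
x_4 = 4.7500, f(x_4) = 0.173913, coefficient = 1

I ≈ (0.687500/3) × 2.839258 = 0.650663
Exact value: 0.650588
Error: 0.000076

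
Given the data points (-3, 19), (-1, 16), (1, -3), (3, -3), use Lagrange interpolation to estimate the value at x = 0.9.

Lagrange interpolation formula:
P(x) = Σ yᵢ × Lᵢ(x)
where Lᵢ(x) = Π_{j≠i} (x - xⱼ)/(xᵢ - xⱼ)

L_0(0.9) = (0.9 - (-1))/(-3 - (-1)) × (0.9 - 1)/(-3 - 1) × (0.9 - 3)/(-3 - 3) = -0.008312
L_1(0.9) = (0.9 - (-3))/(-1 - (-3)) × (0.9 - 1)/(-1 - 1) × (0.9 - 3)/(-1 - 3) = 0.051187
L_2(0.9) = (0.9 - (-3))/(1 - (-3)) × (0.9 - (-1))/(1 - (-1)) × (0.9 - 3)/(1 - 3) = 0.972562
L_3(0.9) = (0.9 - (-3))/(3 - (-3)) × (0.9 - (-1))/(3 - (-1)) × (0.9 - 1)/(3 - 1) = -0.015437

P(0.9) = 19×L_0(0.9) + 16×L_1(0.9) + (-3)×L_2(0.9) + (-3)×L_3(0.9)
P(0.9) = -2.210313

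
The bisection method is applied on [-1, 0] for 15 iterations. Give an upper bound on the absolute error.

Bisection error bound: |error| ≤ (b-a)/2^n
|error| ≤ (0 - (-1))/2^15 = 1/2^15
|error| ≤ 0.0000305176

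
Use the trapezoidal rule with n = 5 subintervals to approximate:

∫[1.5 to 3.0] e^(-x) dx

f(x) = e^(-x)
a = 1.5, b = 3.0, n = 5
h = (b - a)/n = 0.300000

Trapezoidal rule: (h/2)[f(x₀) + 2f(x₁) + 2f(x₂) + ... + f(xₙ)]

x_0 = 1.5000, f(x_0) = 0.223130, coefficient = 1
x_1 = 1.8000, f(x_1) = 0.165299, coefficient = 2
x_2 = 2.1000, f(x_2) = 0.122456, coefficient = 2
x_3 = 2.4000, f(x_3) = 0.090718, coefficient = 2
x_4 = 2.7000, f(x_4) = 0.067206, coefficient = 2
x_5 = 3.0000, f(x_5) = 0.049787, coefficient = 1

I ≈ (0.300000/2) × 1.164275 = 0.174641
Exact value: 0.173343
Error: 0.001298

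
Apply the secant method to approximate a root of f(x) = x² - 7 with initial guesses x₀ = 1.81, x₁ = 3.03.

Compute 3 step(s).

f(x) = x² - 7
x₀ = 1.81, x₁ = 3.03

Secant formula: x_{n+1} = x_n - f(x_n)(x_n - x_{n-1})/(f(x_n) - f(x_{n-1}))

Iteration 1:
  f(1.810000) = -3.723900
  f(3.030000) = 2.180900
  x_2 = 3.030000 - 2.180900×(3.030000 - 1.810000)/(2.180900 - (-3.723900))
       = 2.579401
Iteration 2:
  f(3.030000) = 2.180900
  f(2.579401) = -0.346691
  x_3 = 2.579401 - (-0.346691)×(2.579401 - 3.030000)/(-0.346691 - 2.180900)
       = 2.641206
Iteration 3:
  f(2.579401) = -0.346691
  f(2.641206) = -0.024030
  x_4 = 2.641206 - (-0.024030)×(2.641206 - 2.579401)/(-0.024030 - (-0.346691))
       = 2.645809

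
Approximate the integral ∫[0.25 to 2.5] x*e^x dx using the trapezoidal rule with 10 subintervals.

f(x) = x*e^x
a = 0.25, b = 2.5, n = 10
h = (b - a)/n = 0.225000

Trapezoidal rule: (h/2)[f(x₀) + 2f(x₁) + 2f(x₂) + ... + f(xₙ)]

x_0 = 0.2500, f(x_0) = 0.321006, coefficient = 1
x_1 = 0.4750, f(x_1) = 0.763807, coefficient = 2
x_2 = 0.7000, f(x_2) = 1.409627, coefficient = 2
x_3 = 0.9250, f(x_3) = 2.332728, coefficient = 2
x_4 = 1.1500, f(x_4) = 3.631922, coefficient = 2
x_5 = 1.3750, f(x_5) = 5.438230, coefficient = 2
x_6 = 1.6000, f(x_6) = 7.924852, coefficient = 2
x_7 = 1.8250, f(x_7) = 11.320101, coefficient = 2
x_8 = 2.0500, f(x_8) = 15.924197, coefficient = 2
x_9 = 2.2750, f(x_9) = 22.131016, coefficient = 2
x_10 = 2.5000, f(x_10) = 30.456235, coefficient = 1

I ≈ (0.225000/2) × 172.530201 = 19.409648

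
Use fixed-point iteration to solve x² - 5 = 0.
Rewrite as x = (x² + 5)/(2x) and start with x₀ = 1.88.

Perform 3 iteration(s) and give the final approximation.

Equation: x² - 5 = 0
Fixed-point form: x = (x² + 5)/(2x)
x₀ = 1.88

x_1 = g(1.880000) = 2.269787
x_2 = g(2.269787) = 2.236318
x_3 = g(2.236318) = 2.236068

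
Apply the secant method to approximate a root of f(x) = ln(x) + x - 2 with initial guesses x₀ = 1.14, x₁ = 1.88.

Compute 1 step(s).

f(x) = ln(x) + x - 2
x₀ = 1.14, x₁ = 1.88

Secant formula: x_{n+1} = x_n - f(x_n)(x_n - x_{n-1})/(f(x_n) - f(x_{n-1}))

Iteration 1:
  f(1.140000) = -0.728972
  f(1.880000) = 0.511272
  x_2 = 1.880000 - 0.511272×(1.880000 - 1.140000)/(0.511272 - (-0.728972))
       = 1.574946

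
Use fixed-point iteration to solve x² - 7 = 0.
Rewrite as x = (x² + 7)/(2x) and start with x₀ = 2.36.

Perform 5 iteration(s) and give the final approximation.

Equation: x² - 7 = 0
Fixed-point form: x = (x² + 7)/(2x)
x₀ = 2.36

x_1 = g(2.360000) = 2.663051
x_2 = g(2.663051) = 2.645808
x_3 = g(2.645808) = 2.645751
x_4 = g(2.645751) = 2.645751
x_5 = g(2.645751) = 2.645751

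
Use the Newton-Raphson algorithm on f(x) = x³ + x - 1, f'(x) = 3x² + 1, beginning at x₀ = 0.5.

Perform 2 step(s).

f(x) = x³ + x - 1
f'(x) = 3x² + 1
x₀ = 0.5

Newton-Raphson formula: x_{n+1} = x_n - f(x_n)/f'(x_n)

Iteration 1:
  f(0.500000) = -0.375000
  f'(0.500000) = 1.750000
  x_1 = 0.500000 - (-0.375000)/1.750000 = 0.714286
Iteration 2:
  f(0.714286) = 0.078717
  f'(0.714286) = 2.530612
  x_2 = 0.714286 - 0.078717/2.530612 = 0.683180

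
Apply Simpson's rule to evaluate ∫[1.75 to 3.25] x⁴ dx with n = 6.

f(x) = x⁴
a = 1.75, b = 3.25, n = 6
h = (b - a)/n = 0.250000

Simpson's rule: (h/3)[f(x₀) + 4f(x₁) + 2f(x₂) + ... + f(xₙ)]

x_0 = 1.7500, f(x_0) = 9.378906, coefficient = 1
x_1 = 2.0000, f(x_1) = 16.000000, coefficient = 4
x_2 = 2.2500, f(x_2) = 25.628906, coefficient = 2
x_3 = 2.5000, f(x_3) = 39.062500, coefficient = 4
x_4 = 2.7500, f(x_4) = 57.191406, coefficient = 2
x_5 = 3.0000, f(x_5) = 81.000000, coefficient = 4
x_6 = 3.2500, f(x_6) = 111.566406, coefficient = 1

I ≈ (0.250000/3) × 830.835938 = 69.236328
Exact value: 69.235547
Error: 0.000781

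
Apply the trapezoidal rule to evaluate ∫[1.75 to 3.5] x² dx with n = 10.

f(x) = x²
a = 1.75, b = 3.5, n = 10
h = (b - a)/n = 0.175000

Trapezoidal rule: (h/2)[f(x₀) + 2f(x₁) + 2f(x₂) + ... + f(xₙ)]

x_0 = 1.7500, f(x_0) = 3.062500, coefficient = 1
x_1 = 1.9250, f(x_1) = 3.705625, coefficient = 2
x_2 = 2.1000, f(x_2) = 4.410000, coefficient = 2
x_3 = 2.2750, f(x_3) = 5.175625, coefficient = 2
x_4 = 2.4500, f(x_4) = 6.002500, coefficient = 2
x_5 = 2.6250, f(x_5) = 6.890625, coefficient = 2
x_6 = 2.8000, f(x_6) = 7.840000, coefficient = 2
x_7 = 2.9750, f(x_7) = 8.850625, coefficient = 2
x_8 = 3.1500, f(x_8) = 9.922500, coefficient = 2
x_9 = 3.3250, f(x_9) = 11.055625, coefficient = 2
x_10 = 3.5000, f(x_10) = 12.250000, coefficient = 1

I ≈ (0.175000/2) × 143.018750 = 12.514141
Exact value: 12.505208
Error: 0.008932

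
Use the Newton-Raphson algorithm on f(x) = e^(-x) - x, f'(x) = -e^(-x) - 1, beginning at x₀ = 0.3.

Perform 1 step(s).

f(x) = e^(-x) - x
f'(x) = -e^(-x) - 1
x₀ = 0.3

Newton-Raphson formula: x_{n+1} = x_n - f(x_n)/f'(x_n)

Iteration 1:
  f(0.300000) = 0.440818
  f'(0.300000) = -1.740818
  x_1 = 0.300000 - 0.440818/(-1.740818) = 0.553225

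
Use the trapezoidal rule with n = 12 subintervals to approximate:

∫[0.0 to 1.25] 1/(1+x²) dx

f(x) = 1/(1+x²)
a = 0.0, b = 1.25, n = 12
h = (b - a)/n = 0.104167

Trapezoidal rule: (h/2)[f(x₀) + 2f(x₁) + 2f(x₂) + ... + f(xₙ)]

x_0 = 0.0000, f(x_0) = 1.000000, coefficient = 1
x_1 = 0.1042, f(x_1) = 0.989266, coefficient = 2
x_2 = 0.2083, f(x_2) = 0.958403, coefficient = 2
x_3 = 0.3125, f(x_3) = 0.911032, coefficient = 2
x_4 = 0.4167, f(x_4) = 0.852071, coefficient = 2
x_5 = 0.5208, f(x_5) = 0.786617, coefficient = 2
x_6 = 0.6250, f(x_6) = 0.719101, coefficient = 2
x_7 = 0.7292, f(x_7) = 0.652876, coefficient = 2
x_8 = 0.8333, f(x_8) = 0.590164, coefficient = 2
x_9 = 0.9375, f(x_9) = 0.532225, coefficient = 2
x_10 = 1.0417, f(x_10) = 0.479600, coefficient = 2
x_11 = 1.1458, f(x_11) = 0.432351, coefficient = 2
x_12 = 1.2500, f(x_12) = 0.390244, coefficient = 1

I ≈ (0.104167/2) × 17.197655 = 0.895711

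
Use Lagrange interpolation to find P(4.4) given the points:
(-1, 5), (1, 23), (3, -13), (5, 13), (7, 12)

Lagrange interpolation formula:
P(x) = Σ yᵢ × Lᵢ(x)
where Lᵢ(x) = Π_{j≠i} (x - xⱼ)/(xᵢ - xⱼ)

L_0(4.4) = (4.4 - 1)/(-1 - 1) × (4.4 - 3)/(-1 - 3) × (4.4 - 5)/(-1 - 5) × (4.4 - 7)/(-1 - 7) = 0.019337
L_1(4.4) = (4.4 - (-1))/(1 - (-1)) × (4.4 - 3)/(1 - 3) × (4.4 - 5)/(1 - 5) × (4.4 - 7)/(1 - 7) = -0.122850
L_2(4.4) = (4.4 - (-1))/(3 - (-1)) × (4.4 - 1)/(3 - 1) × (4.4 - 5)/(3 - 5) × (4.4 - 7)/(3 - 7) = 0.447525
L_3(4.4) = (4.4 - (-1))/(5 - (-1)) × (4.4 - 1)/(5 - 1) × (4.4 - 3)/(5 - 3) × (4.4 - 7)/(5 - 7) = 0.696150
L_4(4.4) = (4.4 - (-1))/(7 - (-1)) × (4.4 - 1)/(7 - 1) × (4.4 - 3)/(7 - 3) × (4.4 - 5)/(7 - 5) = -0.040162

P(4.4) = 5×L_0(4.4) + 23×L_1(4.4) + (-13)×L_2(4.4) + 13×L_3(4.4) + 12×L_4(4.4)
P(4.4) = 0.021313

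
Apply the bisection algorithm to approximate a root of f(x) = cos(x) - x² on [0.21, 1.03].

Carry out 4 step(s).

f(x) = cos(x) - x²
Initial interval: [0.21, 1.03]

Iteration 1:
  c_1 = (0.210000 + 1.030000)/2 = 0.620000
  f(c_1) = f(0.620000) = 0.429478
  f(a) × f(c) ≥ 0, new interval: [0.620000, 1.030000]
Iteration 2:
  c_2 = (0.620000 + 1.030000)/2 = 0.825000
  f(c_2) = f(0.825000) = -0.002068
  f(a) × f(c) < 0, new interval: [0.620000, 0.825000]
Iteration 3:
  c_3 = (0.620000 + 0.825000)/2 = 0.722500
  f(c_3) = f(0.722500) = 0.228149
  f(a) × f(c) ≥ 0, new interval: [0.722500, 0.825000]
Iteration 4:
  c_4 = (0.722500 + 0.825000)/2 = 0.773750
  f(c_4) = f(0.773750) = 0.116606
  f(a) × f(c) ≥ 0, new interval: [0.773750, 0.825000]

After 4 iteration(s), the approximation is c_4 = 0.773750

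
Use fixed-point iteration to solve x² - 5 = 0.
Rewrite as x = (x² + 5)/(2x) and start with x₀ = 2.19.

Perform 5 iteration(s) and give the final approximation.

Equation: x² - 5 = 0
Fixed-point form: x = (x² + 5)/(2x)
x₀ = 2.19

x_1 = g(2.190000) = 2.236553
x_2 = g(2.236553) = 2.236068
x_3 = g(2.236068) = 2.236068
x_4 = g(2.236068) = 2.236068
x_5 = g(2.236068) = 2.236068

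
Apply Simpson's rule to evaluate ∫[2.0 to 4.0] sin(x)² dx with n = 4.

f(x) = sin(x)²
a = 2.0, b = 4.0, n = 4
h = (b - a)/n = 0.500000

Simpson's rule: (h/3)[f(x₀) + 4f(x₁) + 2f(x₂) + ... + f(xₙ)]

x_0 = 2.0000, f(x_0) = 0.826822, coefficient = 1
x_1 = 2.5000, f(x_1) = 0.358169, coefficient = 4
x_2 = 3.0000, f(x_2) = 0.019915, coefficient = 2
x_3 = 3.5000, f(x_3) = 0.123049, coefficient = 4
x_4 = 4.0000, f(x_4) = 0.572750, coefficient = 1

I ≈ (0.500000/3) × 3.364273 = 0.560712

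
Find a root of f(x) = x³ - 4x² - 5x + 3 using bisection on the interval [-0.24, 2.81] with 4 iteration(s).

f(x) = x³ - 4x² - 5x + 3
Initial interval: [-0.24, 2.81]

Iteration 1:
  c_1 = (-0.240000 + 2.810000)/2 = 1.285000
  f(c_1) = f(1.285000) = -7.908076
  f(a) × f(c) < 0, new interval: [-0.240000, 1.285000]
Iteration 2:
  c_2 = (-0.240000 + 1.285000)/2 = 0.522500
  f(c_2) = f(0.522500) = -0.561879
  f(a) × f(c) < 0, new interval: [-0.240000, 0.522500]
Iteration 3:
  c_3 = (-0.240000 + 0.522500)/2 = 0.141250
  f(c_3) = f(0.141250) = 2.216762
  f(a) × f(c) ≥ 0, new interval: [0.141250, 0.522500]
Iteration 4:
  c_4 = (0.141250 + 0.522500)/2 = 0.331875
  f(c_4) = f(0.331875) = 0.936614
  f(a) × f(c) ≥ 0, new interval: [0.331875, 0.522500]

After 4 iteration(s), the approximation is c_4 = 0.331875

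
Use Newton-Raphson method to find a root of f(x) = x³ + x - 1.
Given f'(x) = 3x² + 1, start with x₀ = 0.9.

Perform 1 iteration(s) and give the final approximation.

f(x) = x³ + x - 1
f'(x) = 3x² + 1
x₀ = 0.9

Newton-Raphson formula: x_{n+1} = x_n - f(x_n)/f'(x_n)

Iteration 1:
  f(0.900000) = 0.629000
  f'(0.900000) = 3.430000
  x_1 = 0.900000 - 0.629000/3.430000 = 0.716618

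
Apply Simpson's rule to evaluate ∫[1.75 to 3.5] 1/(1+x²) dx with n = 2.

f(x) = 1/(1+x²)
a = 1.75, b = 3.5, n = 2
h = (b - a)/n = 0.875000

Simpson's rule: (h/3)[f(x₀) + 4f(x₁) + 2f(x₂) + ... + f(xₙ)]

x_0 = 1.7500, f(x_0) = 0.246154, coefficient = 1
x_1 = 2.6250, f(x_1) = 0.126733, coefficient = 4
x_2 = 3.5000, f(x_2) = 0.075472, coefficient = 1

I ≈ (0.875000/3) × 0.828556 = 0.241662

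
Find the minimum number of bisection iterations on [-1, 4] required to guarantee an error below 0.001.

We need (b-a)/2^n ≤ 0.001
(4 - (-1))/2^n ≤ 0.001
5/2^n ≤ 0.001
2^n ≥ 5000
n ≥ log₂(5000) = 12.29
n ≥ 13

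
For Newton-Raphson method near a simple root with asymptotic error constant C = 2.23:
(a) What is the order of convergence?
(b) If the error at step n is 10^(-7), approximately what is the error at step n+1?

(a) Newton-Raphson has quadratic (order 2) convergence near simple roots.
    This means |e_{n+1}| ≈ C|e_n|².

(b) With |e_n| = 10^(-7) and C = 2.23:
    |e_{n+1}| ≈ 2.23 × (10^(-7))² = 2.23 × 10^(-14)

(a) 2 (quadratic); (b) |e_{n+1}| ≈ 2.230e-14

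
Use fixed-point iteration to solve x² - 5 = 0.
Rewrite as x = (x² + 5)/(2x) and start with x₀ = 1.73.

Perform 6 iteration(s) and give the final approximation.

Equation: x² - 5 = 0
Fixed-point form: x = (x² + 5)/(2x)
x₀ = 1.73

x_1 = g(1.730000) = 2.310087
x_2 = g(2.310087) = 2.237254
x_3 = g(2.237254) = 2.236068
x_4 = g(2.236068) = 2.236068
x_5 = g(2.236068) = 2.236068
x_6 = g(2.236068) = 2.236068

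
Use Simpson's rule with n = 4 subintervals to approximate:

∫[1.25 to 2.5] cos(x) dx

f(x) = cos(x)
a = 1.25, b = 2.5, n = 4
h = (b - a)/n = 0.312500

Simpson's rule: (h/3)[f(x₀) + 4f(x₁) + 2f(x₂) + ... + f(xₙ)]

x_0 = 1.2500, f(x_0) = 0.315322, coefficient = 1
x_1 = 1.5625, f(x_1) = 0.008296, coefficient = 4
x_2 = 1.8750, f(x_2) = -0.299534, coefficient = 2
x_3 = 2.1875, f(x_3) = -0.578349, coefficient = 4
x_4 = 2.5000, f(x_4) = -0.801144, coefficient = 1

I ≈ (0.312500/3) × -3.365100 = -0.350531
Exact value: -0.350512
Error: 0.000019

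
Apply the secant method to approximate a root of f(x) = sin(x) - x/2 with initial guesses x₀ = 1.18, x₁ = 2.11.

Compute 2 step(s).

f(x) = sin(x) - x/2
x₀ = 1.18, x₁ = 2.11

Secant formula: x_{n+1} = x_n - f(x_n)(x_n - x_{n-1})/(f(x_n) - f(x_{n-1}))

Iteration 1:
  f(1.180000) = 0.334606
  f(2.110000) = -0.196882
  x_2 = 2.110000 - (-0.196882)×(2.110000 - 1.180000)/(-0.196882 - 0.334606)
       = 1.765495
Iteration 2:
  f(2.110000) = -0.196882
  f(1.765495) = 0.098359
  x_3 = 1.765495 - 0.098359×(1.765495 - 2.110000)/(0.098359 - (-0.196882))
       = 1.880266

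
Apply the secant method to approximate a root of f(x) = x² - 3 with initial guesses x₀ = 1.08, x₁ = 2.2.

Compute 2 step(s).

f(x) = x² - 3
x₀ = 1.08, x₁ = 2.2

Secant formula: x_{n+1} = x_n - f(x_n)(x_n - x_{n-1})/(f(x_n) - f(x_{n-1}))

Iteration 1:
  f(1.080000) = -1.833600
  f(2.200000) = 1.840000
  x_2 = 2.200000 - 1.840000×(2.200000 - 1.080000)/(1.840000 - (-1.833600))
       = 1.639024
Iteration 2:
  f(2.200000) = 1.840000
  f(1.639024) = -0.313599
  x_3 = 1.639024 - (-0.313599)×(1.639024 - 2.200000)/(-0.313599 - 1.840000)
       = 1.720712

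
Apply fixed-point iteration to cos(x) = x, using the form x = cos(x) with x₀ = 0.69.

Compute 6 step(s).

Equation: cos(x) = x
Fixed-point form: x = cos(x)
x₀ = 0.69

x_1 = g(0.690000) = 0.771246
x_2 = g(0.771246) = 0.717043
x_3 = g(0.717043) = 0.753752
x_4 = g(0.753752) = 0.729126
x_5 = g(0.729126) = 0.745757
x_6 = g(0.745757) = 0.734574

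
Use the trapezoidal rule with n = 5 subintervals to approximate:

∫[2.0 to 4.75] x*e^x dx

f(x) = x*e^x
a = 2.0, b = 4.75, n = 5
h = (b - a)/n = 0.550000

Trapezoidal rule: (h/2)[f(x₀) + 2f(x₁) + 2f(x₂) + ... + f(xₙ)]

x_0 = 2.0000, f(x_0) = 14.778112, coefficient = 1
x_1 = 2.5500, f(x_1) = 32.658115, coefficient = 2
x_2 = 3.1000, f(x_2) = 68.813649, coefficient = 2
x_3 = 3.6500, f(x_3) = 140.432531, coefficient = 2
x_4 = 4.2000, f(x_4) = 280.082590, coefficient = 2
x_5 = 4.7500, f(x_5) = 549.025352, coefficient = 1

I ≈ (0.550000/2) × 1607.777234 = 442.138739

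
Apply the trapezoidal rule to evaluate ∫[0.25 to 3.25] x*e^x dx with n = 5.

f(x) = x*e^x
a = 0.25, b = 3.25, n = 5
h = (b - a)/n = 0.600000

Trapezoidal rule: (h/2)[f(x₀) + 2f(x₁) + 2f(x₂) + ... + f(xₙ)]

x_0 = 0.2500, f(x_0) = 0.321006, coefficient = 1
x_1 = 0.8500, f(x_1) = 1.988700, coefficient = 2
x_2 = 1.4500, f(x_2) = 6.181516, coefficient = 2
x_3 = 2.0500, f(x_3) = 15.924197, coefficient = 2
x_4 = 2.6500, f(x_4) = 37.508202, coefficient = 2
x_5 = 3.2500, f(x_5) = 83.818605, coefficient = 1

I ≈ (0.600000/2) × 207.344842 = 62.203453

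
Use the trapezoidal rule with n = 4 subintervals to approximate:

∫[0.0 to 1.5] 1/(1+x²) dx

f(x) = 1/(1+x²)
a = 0.0, b = 1.5, n = 4
h = (b - a)/n = 0.375000

Trapezoidal rule: (h/2)[f(x₀) + 2f(x₁) + 2f(x₂) + ... + f(xₙ)]

x_0 = 0.0000, f(x_0) = 1.000000, coefficient = 1
x_1 = 0.3750, f(x_1) = 0.876712, coefficient = 2
x_2 = 0.7500, f(x_2) = 0.640000, coefficient = 2
x_3 = 1.1250, f(x_3) = 0.441379, coefficient = 2
x_4 = 1.5000, f(x_4) = 0.307692, coefficient = 1

I ≈ (0.375000/2) × 5.223876 = 0.979477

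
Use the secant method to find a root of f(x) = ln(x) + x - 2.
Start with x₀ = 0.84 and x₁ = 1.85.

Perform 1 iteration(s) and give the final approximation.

f(x) = ln(x) + x - 2
x₀ = 0.84, x₁ = 1.85

Secant formula: x_{n+1} = x_n - f(x_n)(x_n - x_{n-1})/(f(x_n) - f(x_{n-1}))

Iteration 1:
  f(0.840000) = -1.334353
  f(1.850000) = 0.465186
  x_2 = 1.850000 - 0.465186×(1.850000 - 0.840000)/(0.465186 - (-1.334353))
       = 1.588912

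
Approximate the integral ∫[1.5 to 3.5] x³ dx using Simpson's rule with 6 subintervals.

f(x) = x³
a = 1.5, b = 3.5, n = 6
h = (b - a)/n = 0.333333

Simpson's rule: (h/3)[f(x₀) + 4f(x₁) + 2f(x₂) + ... + f(xₙ)]

x_0 = 1.5000, f(x_0) = 3.375000, coefficient = 1
x_1 = 1.8333, f(x_1) = 6.162037, coefficient = 4
x_2 = 2.1667, f(x_2) = 10.171296, coefficient = 2
x_3 = 2.5000, f(x_3) = 15.625000, coefficient = 4
x_4 = 2.8333, f(x_4) = 22.745370, coefficient = 2
x_5 = 3.1667, f(x_5) = 31.754630, coefficient = 4
x_6 = 3.5000, f(x_6) = 42.875000, coefficient = 1

I ≈ (0.333333/3) × 326.250000 = 36.250000
Exact value: 36.250000
Error: 0.000000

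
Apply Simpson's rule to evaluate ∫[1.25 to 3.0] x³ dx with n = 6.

f(x) = x³
a = 1.25, b = 3.0, n = 6
h = (b - a)/n = 0.291667

Simpson's rule: (h/3)[f(x₀) + 4f(x₁) + 2f(x₂) + ... + f(xₙ)]

x_0 = 1.2500, f(x_0) = 1.953125, coefficient = 1
x_1 = 1.5417, f(x_1) = 3.664135, coefficient = 4
x_2 = 1.8333, f(x_2) = 6.162037, coefficient = 2
x_3 = 2.1250, f(x_3) = 9.595703, coefficient = 4
x_4 = 2.4167, f(x_4) = 14.114005, coefficient = 2
x_5 = 2.7083, f(x_5) = 19.865813, coefficient = 4
x_6 = 3.0000, f(x_6) = 27.000000, coefficient = 1

I ≈ (0.291667/3) × 202.007812 = 19.639648
Exact value: 19.639648
Error: 0.000000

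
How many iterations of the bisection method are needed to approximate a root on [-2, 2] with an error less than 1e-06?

We need (b-a)/2^n ≤ 1e-06
(2 - (-2))/2^n ≤ 1e-06
4/2^n ≤ 1e-06
2^n ≥ 4000000
n ≥ log₂(4000000) = 21.93
n ≥ 22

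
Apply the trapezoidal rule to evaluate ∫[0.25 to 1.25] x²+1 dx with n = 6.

f(x) = x²+1
a = 0.25, b = 1.25, n = 6
h = (b - a)/n = 0.166667

Trapezoidal rule: (h/2)[f(x₀) + 2f(x₁) + 2f(x₂) + ... + f(xₙ)]

x_0 = 0.2500, f(x_0) = 1.062500, coefficient = 1
x_1 = 0.4167, f(x_1) = 1.173611, coefficient = 2
x_2 = 0.5833, f(x_2) = 1.340278, coefficient = 2
x_3 = 0.7500, f(x_3) = 1.562500, coefficient = 2
x_4 = 0.9167, f(x_4) = 1.840278, coefficient = 2
x_5 = 1.0833, f(x_5) = 2.173611, coefficient = 2
x_6 = 1.2500, f(x_6) = 2.562500, coefficient = 1

I ≈ (0.166667/2) × 19.805556 = 1.650463
Exact value: 1.645833
Error: 0.004630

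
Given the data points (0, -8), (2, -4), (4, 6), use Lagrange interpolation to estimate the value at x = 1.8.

Lagrange interpolation formula:
P(x) = Σ yᵢ × Lᵢ(x)
where Lᵢ(x) = Π_{j≠i} (x - xⱼ)/(xᵢ - xⱼ)

L_0(1.8) = (1.8 - 2)/(0 - 2) × (1.8 - 4)/(0 - 4) = 0.055000
L_1(1.8) = (1.8 - 0)/(2 - 0) × (1.8 - 4)/(2 - 4) = 0.990000
L_2(1.8) = (1.8 - 0)/(4 - 0) × (1.8 - 2)/(4 - 2) = -0.045000

P(1.8) = (-8)×L_0(1.8) + (-4)×L_1(1.8) + 6×L_2(1.8)
P(1.8) = -4.670000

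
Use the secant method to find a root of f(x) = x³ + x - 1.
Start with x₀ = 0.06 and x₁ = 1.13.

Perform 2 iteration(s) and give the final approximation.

f(x) = x³ + x - 1
x₀ = 0.06, x₁ = 1.13

Secant formula: x_{n+1} = x_n - f(x_n)(x_n - x_{n-1})/(f(x_n) - f(x_{n-1}))

Iteration 1:
  f(0.060000) = -0.939784
  f(1.130000) = 1.572897
  x_2 = 1.130000 - 1.572897×(1.130000 - 0.060000)/(1.572897 - (-0.939784))
       = 0.460198
Iteration 2:
  f(1.130000) = 1.572897
  f(0.460198) = -0.442341
  x_3 = 0.460198 - (-0.442341)×(0.460198 - 1.130000)/(-0.442341 - 1.572897)
       = 0.607218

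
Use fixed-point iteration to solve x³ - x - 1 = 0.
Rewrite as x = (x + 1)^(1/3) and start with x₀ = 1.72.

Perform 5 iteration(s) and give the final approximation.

Equation: x³ - x - 1 = 0
Fixed-point form: x = (x + 1)^(1/3)
x₀ = 1.72

x_1 = g(1.720000) = 1.395906
x_2 = g(1.395906) = 1.338104
x_3 = g(1.338104) = 1.327256
x_4 = g(1.327256) = 1.325200
x_5 = g(1.325200) = 1.324809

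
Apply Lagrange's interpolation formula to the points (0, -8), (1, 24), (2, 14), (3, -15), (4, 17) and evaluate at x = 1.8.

Lagrange interpolation formula:
P(x) = Σ yᵢ × Lᵢ(x)
where Lᵢ(x) = Π_{j≠i} (x - xⱼ)/(xᵢ - xⱼ)

L_0(1.8) = (1.8 - 1)/(0 - 1) × (1.8 - 2)/(0 - 2) × (1.8 - 3)/(0 - 3) × (1.8 - 4)/(0 - 4) = -0.017600
L_1(1.8) = (1.8 - 0)/(1 - 0) × (1.8 - 2)/(1 - 2) × (1.8 - 3)/(1 - 3) × (1.8 - 4)/(1 - 4) = 0.158400
L_2(1.8) = (1.8 - 0)/(2 - 0) × (1.8 - 1)/(2 - 1) × (1.8 - 3)/(2 - 3) × (1.8 - 4)/(2 - 4) = 0.950400
L_3(1.8) = (1.8 - 0)/(3 - 0) × (1.8 - 1)/(3 - 1) × (1.8 - 2)/(3 - 2) × (1.8 - 4)/(3 - 4) = -0.105600
L_4(1.8) = (1.8 - 0)/(4 - 0) × (1.8 - 1)/(4 - 1) × (1.8 - 2)/(4 - 2) × (1.8 - 3)/(4 - 3) = 0.014400

P(1.8) = (-8)×L_0(1.8) + 24×L_1(1.8) + 14×L_2(1.8) + (-15)×L_3(1.8) + 17×L_4(1.8)
P(1.8) = 19.076800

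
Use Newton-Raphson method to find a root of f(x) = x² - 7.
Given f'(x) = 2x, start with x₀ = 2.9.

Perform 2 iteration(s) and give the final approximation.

f(x) = x² - 7
f'(x) = 2x
x₀ = 2.9

Newton-Raphson formula: x_{n+1} = x_n - f(x_n)/f'(x_n)

Iteration 1:
  f(2.900000) = 1.410000
  f'(2.900000) = 5.800000
  x_1 = 2.900000 - 1.410000/5.800000 = 2.656897
Iteration 2:
  f(2.656897) = 0.059099
  f'(2.656897) = 5.313793
  x_2 = 2.656897 - 0.059099/5.313793 = 2.645775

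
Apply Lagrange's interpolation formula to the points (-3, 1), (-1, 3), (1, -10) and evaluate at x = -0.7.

Lagrange interpolation formula:
P(x) = Σ yᵢ × Lᵢ(x)
where Lᵢ(x) = Π_{j≠i} (x - xⱼ)/(xᵢ - xⱼ)

L_0(-0.7) = (-0.7 - (-1))/(-3 - (-1)) × (-0.7 - 1)/(-3 - 1) = -0.063750
L_1(-0.7) = (-0.7 - (-3))/(-1 - (-3)) × (-0.7 - 1)/(-1 - 1) = 0.977500
L_2(-0.7) = (-0.7 - (-3))/(1 - (-3)) × (-0.7 - (-1))/(1 - (-1)) = 0.086250

P(-0.7) = 1×L_0(-0.7) + 3×L_1(-0.7) + (-10)×L_2(-0.7)
P(-0.7) = 2.006250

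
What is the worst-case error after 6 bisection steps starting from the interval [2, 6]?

Bisection error bound: |error| ≤ (b-a)/2^n
|error| ≤ (6 - 2)/2^6 = 4/2^6
|error| ≤ 0.0625000000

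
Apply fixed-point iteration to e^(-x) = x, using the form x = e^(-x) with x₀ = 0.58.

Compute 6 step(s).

Equation: e^(-x) = x
Fixed-point form: x = e^(-x)
x₀ = 0.58

x_1 = g(0.580000) = 0.559898
x_2 = g(0.559898) = 0.571267
x_3 = g(0.571267) = 0.564809
x_4 = g(0.564809) = 0.568469
x_5 = g(0.568469) = 0.566392
x_6 = g(0.566392) = 0.567569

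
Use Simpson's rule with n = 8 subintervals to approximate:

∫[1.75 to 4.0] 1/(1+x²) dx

f(x) = 1/(1+x²)
a = 1.75, b = 4.0, n = 8
h = (b - a)/n = 0.281250

Simpson's rule: (h/3)[f(x₀) + 4f(x₁) + 2f(x₂) + ... + f(xₙ)]

x_0 = 1.7500, f(x_0) = 0.246154, coefficient = 1
x_1 = 2.0312, f(x_1) = 0.195085, coefficient = 4
x_2 = 2.3125, f(x_2) = 0.157538, coefficient = 2
x_3 = 2.5938, f(x_3) = 0.129407, coefficient = 4
x_4 = 2.8750, f(x_4) = 0.107926, coefficient = 2
x_5 = 3.1562, f(x_5) = 0.091225, coefficient = 4
x_6 = 3.4375, f(x_6) = 0.078025, coefficient = 2
x_7 = 3.7188, f(x_7) = 0.067435, coefficient = 4
x_8 = 4.0000, f(x_8) = 0.058824, coefficient = 1

I ≈ (0.281250/3) × 2.924564 = 0.274178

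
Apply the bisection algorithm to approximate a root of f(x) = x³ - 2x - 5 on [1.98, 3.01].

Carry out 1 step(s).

f(x) = x³ - 2x - 5
Initial interval: [1.98, 3.01]

Iteration 1:
  c_1 = (1.980000 + 3.010000)/2 = 2.495000
  f(c_1) = f(2.495000) = 5.541437
  f(a) × f(c) < 0, new interval: [1.980000, 2.495000]

After 1 iteration(s), the approximation is c_1 = 2.495000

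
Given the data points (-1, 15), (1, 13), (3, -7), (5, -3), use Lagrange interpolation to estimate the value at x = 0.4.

Lagrange interpolation formula:
P(x) = Σ yᵢ × Lᵢ(x)
where Lᵢ(x) = Π_{j≠i} (x - xⱼ)/(xᵢ - xⱼ)

L_0(0.4) = (0.4 - 1)/(-1 - 1) × (0.4 - 3)/(-1 - 3) × (0.4 - 5)/(-1 - 5) = 0.149500
L_1(0.4) = (0.4 - (-1))/(1 - (-1)) × (0.4 - 3)/(1 - 3) × (0.4 - 5)/(1 - 5) = 1.046500
L_2(0.4) = (0.4 - (-1))/(3 - (-1)) × (0.4 - 1)/(3 - 1) × (0.4 - 5)/(3 - 5) = -0.241500
L_3(0.4) = (0.4 - (-1))/(5 - (-1)) × (0.4 - 1)/(5 - 1) × (0.4 - 3)/(5 - 3) = 0.045500

P(0.4) = 15×L_0(0.4) + 13×L_1(0.4) + (-7)×L_2(0.4) + (-3)×L_3(0.4)
P(0.4) = 17.401000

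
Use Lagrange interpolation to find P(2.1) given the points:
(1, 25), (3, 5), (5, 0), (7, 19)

Lagrange interpolation formula:
P(x) = Σ yᵢ × Lᵢ(x)
where Lᵢ(x) = Π_{j≠i} (x - xⱼ)/(xᵢ - xⱼ)

L_0(2.1) = (2.1 - 3)/(1 - 3) × (2.1 - 5)/(1 - 5) × (2.1 - 7)/(1 - 7) = 0.266437
L_1(2.1) = (2.1 - 1)/(3 - 1) × (2.1 - 5)/(3 - 5) × (2.1 - 7)/(3 - 7) = 0.976938
L_2(2.1) = (2.1 - 1)/(5 - 1) × (2.1 - 3)/(5 - 3) × (2.1 - 7)/(5 - 7) = -0.303187
L_3(2.1) = (2.1 - 1)/(7 - 1) × (2.1 - 3)/(7 - 3) × (2.1 - 5)/(7 - 5) = 0.059812

P(2.1) = 25×L_0(2.1) + 5×L_1(2.1) + 0×L_2(2.1) + 19×L_3(2.1)
P(2.1) = 12.682063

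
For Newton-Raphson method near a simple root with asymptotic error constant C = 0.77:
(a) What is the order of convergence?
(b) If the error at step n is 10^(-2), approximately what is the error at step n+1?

(a) Newton-Raphson has quadratic (order 2) convergence near simple roots.
    This means |e_{n+1}| ≈ C|e_n|².

(b) With |e_n| = 10^(-2) and C = 0.77:
    |e_{n+1}| ≈ 0.77 × (10^(-2))² = 0.77 × 10^(-4)

(a) 2 (quadratic); (b) |e_{n+1}| ≈ 7.700e-05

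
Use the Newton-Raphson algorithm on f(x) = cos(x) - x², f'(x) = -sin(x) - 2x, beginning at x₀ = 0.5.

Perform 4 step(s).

f(x) = cos(x) - x²
f'(x) = -sin(x) - 2x
x₀ = 0.5

Newton-Raphson formula: x_{n+1} = x_n - f(x_n)/f'(x_n)

Iteration 1:
  f(0.500000) = 0.627583
  f'(0.500000) = -1.479426
  x_1 = 0.500000 - 0.627583/(-1.479426) = 0.924207
Iteration 2:
  f(0.924207) = -0.251691
  f'(0.924207) = -2.646557
  x_2 = 0.924207 - (-0.251691)/(-2.646557) = 0.829106
Iteration 3:
  f(0.829106) = -0.011881
  f'(0.829106) = -2.395539
  x_3 = 0.829106 - (-0.011881)/(-2.395539) = 0.824146
Iteration 4:
  f(0.824146) = -0.000033
  f'(0.824146) = -2.382260
  x_4 = 0.824146 - (-0.000033)/(-2.382260) = 0.824132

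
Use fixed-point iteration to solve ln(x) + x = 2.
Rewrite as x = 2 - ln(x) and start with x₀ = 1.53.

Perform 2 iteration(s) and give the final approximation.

Equation: ln(x) + x = 2
Fixed-point form: x = 2 - ln(x)
x₀ = 1.53

x_1 = g(1.530000) = 1.574732
x_2 = g(1.574732) = 1.545915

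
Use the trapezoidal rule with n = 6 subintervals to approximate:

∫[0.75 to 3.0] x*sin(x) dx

f(x) = x*sin(x)
a = 0.75, b = 3.0, n = 6
h = (b - a)/n = 0.375000

Trapezoidal rule: (h/2)[f(x₀) + 2f(x₁) + 2f(x₂) + ... + f(xₙ)]

x_0 = 0.7500, f(x_0) = 0.511229, coefficient = 1
x_1 = 1.1250, f(x_1) = 1.015051, coefficient = 2
x_2 = 1.5000, f(x_2) = 1.496242, coefficient = 2
x_3 = 1.8750, f(x_3) = 1.788911, coefficient = 2
x_4 = 2.2500, f(x_4) = 1.750665, coefficient = 2
x_5 = 2.6250, f(x_5) = 1.296541, coefficient = 2
x_6 = 3.0000, f(x_6) = 0.423360, coefficient = 1

I ≈ (0.375000/2) × 15.629409 = 2.930514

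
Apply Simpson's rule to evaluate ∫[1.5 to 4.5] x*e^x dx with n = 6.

f(x) = x*e^x
a = 1.5, b = 4.5, n = 6
h = (b - a)/n = 0.500000

Simpson's rule: (h/3)[f(x₀) + 4f(x₁) + 2f(x₂) + ... + f(xₙ)]

x_0 = 1.5000, f(x_0) = 6.722534, coefficient = 1
x_1 = 2.0000, f(x_1) = 14.778112, coefficient = 4
x_2 = 2.5000, f(x_2) = 30.456235, coefficient = 2
x_3 = 3.0000, f(x_3) = 60.256611, coefficient = 4
x_4 = 3.5000, f(x_4) = 115.904082, coefficient = 2
x_5 = 4.0000, f(x_5) = 218.392600, coefficient = 4
x_6 = 4.5000, f(x_6) = 405.077091, coefficient = 1

I ≈ (0.500000/3) × 1878.229550 = 313.038258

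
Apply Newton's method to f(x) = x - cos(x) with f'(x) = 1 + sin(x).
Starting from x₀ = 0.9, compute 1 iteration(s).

f(x) = x - cos(x)
f'(x) = 1 + sin(x)
x₀ = 0.9

Newton-Raphson formula: x_{n+1} = x_n - f(x_n)/f'(x_n)

Iteration 1:
  f(0.900000) = 0.278390
  f'(0.900000) = 1.783327
  x_1 = 0.900000 - 0.278390/1.783327 = 0.743893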